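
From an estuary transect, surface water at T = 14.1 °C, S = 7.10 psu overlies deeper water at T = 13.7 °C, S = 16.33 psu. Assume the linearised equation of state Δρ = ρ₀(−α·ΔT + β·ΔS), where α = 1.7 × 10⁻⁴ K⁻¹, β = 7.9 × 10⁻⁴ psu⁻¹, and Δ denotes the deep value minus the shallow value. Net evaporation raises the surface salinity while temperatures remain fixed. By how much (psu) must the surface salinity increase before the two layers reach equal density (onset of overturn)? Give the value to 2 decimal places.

9.32 psu

Neutral buoyancy requires −α(T_deep − T_surf) + β(S_deep − S_surf′) = 0.
S_surf′ = S_deep − (α/β)·ΔT = 16.33 − (1.7 × 10⁻⁴/7.9 × 10⁻⁴)·(-0.4) = 16.4161 psu.
Increase required: 16.4161 − 7.10 = 9.3161 psu.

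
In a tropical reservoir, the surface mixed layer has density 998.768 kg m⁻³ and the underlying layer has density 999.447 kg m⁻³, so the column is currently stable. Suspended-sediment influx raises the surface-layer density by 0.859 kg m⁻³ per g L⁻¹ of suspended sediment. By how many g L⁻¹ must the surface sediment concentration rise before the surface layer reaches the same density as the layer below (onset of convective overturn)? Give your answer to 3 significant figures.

Density deficit of the surface layer: 999.447 − 998.768 = 0.679 kg m⁻³.
Required change = 0.679 / 0.859 = 0.790 g L⁻¹.

0.790 g L⁻¹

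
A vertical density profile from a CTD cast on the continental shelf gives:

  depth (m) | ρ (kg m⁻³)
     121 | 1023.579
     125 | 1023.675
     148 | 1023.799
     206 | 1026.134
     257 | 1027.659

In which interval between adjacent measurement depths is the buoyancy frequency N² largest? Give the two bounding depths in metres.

Compute the density gradient over each adjacent pair:
  121–125 m: Δρ/Δz = 0.096/4 = 0.024 kg m⁻⁴
  125–148 m: Δρ/Δz = 0.124/23 = 5.4 × 10⁻³ kg m⁻⁴
  148–206 m: Δρ/Δz = 2.335/58 = 0.040 kg m⁻⁴
  206–257 m: Δρ/Δz = 1.525/51 = 0.030 kg m⁻⁴
The largest gradient is in the 148–206 m interval — the pycnocline.

148–206 m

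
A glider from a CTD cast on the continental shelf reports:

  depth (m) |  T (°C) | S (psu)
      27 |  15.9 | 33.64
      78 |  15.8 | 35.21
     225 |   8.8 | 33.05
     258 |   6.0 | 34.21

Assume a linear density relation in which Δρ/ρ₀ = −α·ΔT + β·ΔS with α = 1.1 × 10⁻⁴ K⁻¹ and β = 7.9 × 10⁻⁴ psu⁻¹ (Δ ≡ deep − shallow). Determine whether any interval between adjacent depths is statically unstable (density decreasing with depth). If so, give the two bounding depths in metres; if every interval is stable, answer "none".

78–225 m

Evaluate Δρ/ρ₀ = −αΔT + βΔS across each adjacent pair:
  27–78 m: −αΔT+βΔS = −(1.1 × 10⁻⁴)(-0.1)+(7.9 × 10⁻⁴)(+1.57) = 1.3 × 10⁻³ → stable
  78–225 m: −αΔT+βΔS = −(1.1 × 10⁻⁴)(-7.0)+(7.9 × 10⁻⁴)(-2.16) = -9.4 × 10⁻⁴ → UNSTABLE
  225–258 m: −αΔT+βΔS = −(1.1 × 10⁻⁴)(-2.8)+(7.9 × 10⁻⁴)(+1.16) = 1.2 × 10⁻³ → stable
The 78–225 m interval has Δρ < 0: lighter water underlies denser water.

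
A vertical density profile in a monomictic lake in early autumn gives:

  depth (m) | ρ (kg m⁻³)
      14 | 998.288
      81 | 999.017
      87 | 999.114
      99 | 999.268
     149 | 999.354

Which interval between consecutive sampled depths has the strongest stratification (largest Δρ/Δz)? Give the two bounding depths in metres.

Compute the density gradient over each adjacent pair:
  14–81 m: Δρ/Δz = 0.729/67 = 0.011 kg m⁻⁴
  81–87 m: Δρ/Δz = 0.097/6 = 0.016 kg m⁻⁴
  87–99 m: Δρ/Δz = 0.154/12 = 0.013 kg m⁻⁴
  99–149 m: Δρ/Δz = 0.086/50 = 1.7 × 10⁻³ kg m⁻⁴
The largest gradient is in the 81–87 m interval — the pycnocline.

81–87 m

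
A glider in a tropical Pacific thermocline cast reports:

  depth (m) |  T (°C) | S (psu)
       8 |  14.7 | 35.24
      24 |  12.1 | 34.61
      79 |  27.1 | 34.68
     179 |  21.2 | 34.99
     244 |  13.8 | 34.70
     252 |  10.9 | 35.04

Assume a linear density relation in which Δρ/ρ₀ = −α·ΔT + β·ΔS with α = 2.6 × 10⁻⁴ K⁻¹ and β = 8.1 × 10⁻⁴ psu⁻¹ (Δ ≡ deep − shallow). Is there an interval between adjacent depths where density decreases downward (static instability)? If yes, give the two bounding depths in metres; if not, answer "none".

24–79 m

Evaluate Δρ/ρ₀ = −αΔT + βΔS across each adjacent pair:
  8–24 m: −αΔT+βΔS = −(2.6 × 10⁻⁴)(-2.6)+(8.1 × 10⁻⁴)(-0.63) = 1.7 × 10⁻⁴ → stable
  24–79 m: −αΔT+βΔS = −(2.6 × 10⁻⁴)(+15.0)+(8.1 × 10⁻⁴)(+0.07) = -3.8 × 10⁻³ → UNSTABLE
  79–179 m: −αΔT+βΔS = −(2.6 × 10⁻⁴)(-5.9)+(8.1 × 10⁻⁴)(+0.31) = 1.8 × 10⁻³ → stable
  179–244 m: −αΔT+βΔS = −(2.6 × 10⁻⁴)(-7.4)+(8.1 × 10⁻⁴)(-0.29) = 1.7 × 10⁻³ → stable
  244–252 m: −αΔT+βΔS = −(2.6 × 10⁻⁴)(-2.9)+(8.1 × 10⁻⁴)(+0.34) = 1.0 × 10⁻³ → stable
The 24–79 m interval has Δρ < 0: lighter water underlies denser water.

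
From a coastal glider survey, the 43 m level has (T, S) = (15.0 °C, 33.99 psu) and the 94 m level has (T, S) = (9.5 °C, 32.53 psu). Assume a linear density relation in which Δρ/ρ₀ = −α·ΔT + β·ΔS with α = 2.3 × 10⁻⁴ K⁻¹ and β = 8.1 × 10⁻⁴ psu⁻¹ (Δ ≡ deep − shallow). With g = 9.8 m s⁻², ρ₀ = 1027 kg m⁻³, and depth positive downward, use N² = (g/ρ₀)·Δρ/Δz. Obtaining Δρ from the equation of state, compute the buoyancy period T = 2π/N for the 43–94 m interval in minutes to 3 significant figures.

ΔT = -5.5 K, ΔS = -1.46 psu (deep − shallow).
Δρ/ρ₀ = −αΔT + βΔS = 1.265 × 10⁻³ − 1.1826 × 10⁻³ = 8.24 × 10⁻⁵, so Δρ ≈ 0.08462 kg m⁻³.
N² = (g/ρ₀)·Δρ/Δz = g·(Δρ/ρ₀)/Δz = 9.8 × 8.24 × 10⁻⁵ / 51 = 1.5834 × 10⁻⁵ s⁻².
N = √(1.5834 × 10⁻⁵) = 3.9792 × 10⁻³ rad s⁻¹ → T = 2π/N = 1.5790 × 10³ s = 26.317 min ≈ 26.3 min.

26.3 min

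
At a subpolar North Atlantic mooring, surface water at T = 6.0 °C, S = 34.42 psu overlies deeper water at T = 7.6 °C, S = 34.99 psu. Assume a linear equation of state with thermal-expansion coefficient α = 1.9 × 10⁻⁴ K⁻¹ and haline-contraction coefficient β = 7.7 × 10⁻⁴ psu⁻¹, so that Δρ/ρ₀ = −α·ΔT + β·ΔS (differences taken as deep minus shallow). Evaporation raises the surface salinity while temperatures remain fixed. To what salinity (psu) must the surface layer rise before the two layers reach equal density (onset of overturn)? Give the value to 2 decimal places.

Neutral buoyancy requires −α(T_deep − T_surf) + β(S_deep − S_surf′) = 0.
S_surf′ = S_deep − (α/β)·ΔT = 34.99 − (1.9 × 10⁻⁴/7.7 × 10⁻⁴)·(+1.6) = 34.5952 psu.
Increase required: 34.5952 − 34.42 = 0.1752 psu.

34.60 psu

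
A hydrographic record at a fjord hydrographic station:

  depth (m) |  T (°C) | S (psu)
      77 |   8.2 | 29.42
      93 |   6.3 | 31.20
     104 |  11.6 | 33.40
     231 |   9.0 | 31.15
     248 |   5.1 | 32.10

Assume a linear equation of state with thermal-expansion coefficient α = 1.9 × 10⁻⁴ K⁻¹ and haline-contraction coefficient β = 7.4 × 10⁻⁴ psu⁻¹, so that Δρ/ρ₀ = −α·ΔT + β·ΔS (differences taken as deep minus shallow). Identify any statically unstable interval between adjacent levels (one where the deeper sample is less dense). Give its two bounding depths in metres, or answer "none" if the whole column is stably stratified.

Evaluate Δρ/ρ₀ = −αΔT + βΔS across each adjacent pair:
  77–93 m: −αΔT+βΔS = −(1.9 × 10⁻⁴)(-1.9)+(7.4 × 10⁻⁴)(+1.78) = 1.7 × 10⁻³ → stable
  93–104 m: −αΔT+βΔS = −(1.9 × 10⁻⁴)(+5.3)+(7.4 × 10⁻⁴)(+2.20) = 6.2 × 10⁻⁴ → stable
  104–231 m: −αΔT+βΔS = −(1.9 × 10⁻⁴)(-2.6)+(7.4 × 10⁻⁴)(-2.25) = -1.2 × 10⁻³ → UNSTABLE
  231–248 m: −αΔT+βΔS = −(1.9 × 10⁻⁴)(-3.9)+(7.4 × 10⁻⁴)(+0.95) = 1.4 × 10⁻³ → stable
The 104–231 m interval has Δρ < 0: lighter water underlies denser water.

104–231 m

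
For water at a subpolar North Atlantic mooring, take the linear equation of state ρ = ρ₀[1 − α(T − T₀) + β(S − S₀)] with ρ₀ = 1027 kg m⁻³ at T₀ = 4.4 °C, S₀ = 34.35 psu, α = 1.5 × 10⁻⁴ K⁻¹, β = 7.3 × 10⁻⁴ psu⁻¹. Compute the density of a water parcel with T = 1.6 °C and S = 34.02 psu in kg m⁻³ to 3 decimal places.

1027.184 kg m⁻³

T − T₀ = -2.8 K, S − S₀ = -0.33 psu.
Bracket = 1 − α·(-2.8) + β·(-0.33) = 1 + (1.791 × 10⁻⁴) = 1.0001791.
ρ = 1027 × 1.0001791 = 1027.184 kg m⁻³.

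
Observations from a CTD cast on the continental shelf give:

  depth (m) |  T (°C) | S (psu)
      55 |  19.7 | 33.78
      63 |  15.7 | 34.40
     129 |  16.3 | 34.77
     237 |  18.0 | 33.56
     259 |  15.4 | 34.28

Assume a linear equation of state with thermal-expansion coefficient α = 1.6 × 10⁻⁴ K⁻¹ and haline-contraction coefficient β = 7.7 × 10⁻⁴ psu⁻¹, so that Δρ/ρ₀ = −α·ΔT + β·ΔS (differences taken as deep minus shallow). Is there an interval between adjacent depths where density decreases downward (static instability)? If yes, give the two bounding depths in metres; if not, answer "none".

Evaluate Δρ/ρ₀ = −αΔT + βΔS across each adjacent pair:
  55–63 m: −αΔT+βΔS = −(1.6 × 10⁻⁴)(-4.0)+(7.7 × 10⁻⁴)(+0.62) = 1.1 × 10⁻³ → stable
  63–129 m: −αΔT+βΔS = −(1.6 × 10⁻⁴)(+0.6)+(7.7 × 10⁻⁴)(+0.37) = 1.9 × 10⁻⁴ → stable
  129–237 m: −αΔT+βΔS = −(1.6 × 10⁻⁴)(+1.7)+(7.7 × 10⁻⁴)(-1.21) = -1.2 × 10⁻³ → UNSTABLE
  237–259 m: −αΔT+βΔS = −(1.6 × 10⁻⁴)(-2.6)+(7.7 × 10⁻⁴)(+0.72) = 9.7 × 10⁻⁴ → stable
The 129–237 m interval has Δρ < 0: lighter water underlies denser water.

129–237 m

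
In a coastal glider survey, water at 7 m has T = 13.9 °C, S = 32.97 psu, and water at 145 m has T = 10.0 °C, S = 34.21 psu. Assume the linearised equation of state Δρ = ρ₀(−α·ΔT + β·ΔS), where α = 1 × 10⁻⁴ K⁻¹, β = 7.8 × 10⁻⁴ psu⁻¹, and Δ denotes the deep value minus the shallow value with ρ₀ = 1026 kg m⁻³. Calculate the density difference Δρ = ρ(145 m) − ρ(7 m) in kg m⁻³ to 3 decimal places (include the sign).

+1.392 kg m⁻³

ΔT = -3.9 K, ΔS = +1.24 psu (deep − shallow).
Δρ/ρ₀ = −(1 × 10⁻⁴)(-3.9) + (7.8 × 10⁻⁴)(+1.24) = 1.3572 × 10⁻³.
Δρ = 1026 × (1.3572 × 10⁻³) = +1.392 kg m⁻³.
Positive Δρ: denser below, stable.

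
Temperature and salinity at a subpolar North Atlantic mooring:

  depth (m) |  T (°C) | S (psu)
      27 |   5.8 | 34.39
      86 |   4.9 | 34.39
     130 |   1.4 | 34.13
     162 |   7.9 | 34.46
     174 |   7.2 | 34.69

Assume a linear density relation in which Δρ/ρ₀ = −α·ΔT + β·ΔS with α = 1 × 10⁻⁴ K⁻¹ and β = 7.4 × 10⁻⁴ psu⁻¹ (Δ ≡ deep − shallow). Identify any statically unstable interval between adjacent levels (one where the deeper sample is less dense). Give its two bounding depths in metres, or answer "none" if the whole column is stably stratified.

Evaluate Δρ/ρ₀ = −αΔT + βΔS across each adjacent pair:
  27–86 m: −αΔT+βΔS = −(1 × 10⁻⁴)(-0.9)+(7.4 × 10⁻⁴)(+0.00) = 9.0 × 10⁻⁵ → stable
  86–130 m: −αΔT+βΔS = −(1 × 10⁻⁴)(-3.5)+(7.4 × 10⁻⁴)(-0.26) = 1.6 × 10⁻⁴ → stable
  130–162 m: −αΔT+βΔS = −(1 × 10⁻⁴)(+6.5)+(7.4 × 10⁻⁴)(+0.33) = -4.1 × 10⁻⁴ → UNSTABLE
  162–174 m: −αΔT+βΔS = −(1 × 10⁻⁴)(-0.7)+(7.4 × 10⁻⁴)(+0.23) = 2.4 × 10⁻⁴ → stable
The 130–162 m interval has Δρ < 0: lighter water underlies denser water.

130–162 m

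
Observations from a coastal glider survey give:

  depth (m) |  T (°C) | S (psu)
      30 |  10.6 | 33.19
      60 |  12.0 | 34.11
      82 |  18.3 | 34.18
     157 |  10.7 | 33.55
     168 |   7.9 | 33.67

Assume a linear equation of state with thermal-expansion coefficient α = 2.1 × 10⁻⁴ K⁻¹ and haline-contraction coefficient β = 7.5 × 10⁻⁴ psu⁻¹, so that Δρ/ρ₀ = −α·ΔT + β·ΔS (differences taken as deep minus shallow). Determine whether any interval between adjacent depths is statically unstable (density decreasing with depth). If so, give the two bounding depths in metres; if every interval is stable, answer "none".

Evaluate Δρ/ρ₀ = −αΔT + βΔS across each adjacent pair:
  30–60 m: −αΔT+βΔS = −(2.1 × 10⁻⁴)(+1.4)+(7.5 × 10⁻⁴)(+0.92) = 4.0 × 10⁻⁴ → stable
  60–82 m: −αΔT+βΔS = −(2.1 × 10⁻⁴)(+6.3)+(7.5 × 10⁻⁴)(+0.07) = -1.3 × 10⁻³ → UNSTABLE
  82–157 m: −αΔT+βΔS = −(2.1 × 10⁻⁴)(-7.6)+(7.5 × 10⁻⁴)(-0.63) = 1.1 × 10⁻³ → stable
  157–168 m: −αΔT+βΔS = −(2.1 × 10⁻⁴)(-2.8)+(7.5 × 10⁻⁴)(+0.12) = 6.8 × 10⁻⁴ → stable
The 60–82 m interval has Δρ < 0: lighter water underlies denser water.

60–82 m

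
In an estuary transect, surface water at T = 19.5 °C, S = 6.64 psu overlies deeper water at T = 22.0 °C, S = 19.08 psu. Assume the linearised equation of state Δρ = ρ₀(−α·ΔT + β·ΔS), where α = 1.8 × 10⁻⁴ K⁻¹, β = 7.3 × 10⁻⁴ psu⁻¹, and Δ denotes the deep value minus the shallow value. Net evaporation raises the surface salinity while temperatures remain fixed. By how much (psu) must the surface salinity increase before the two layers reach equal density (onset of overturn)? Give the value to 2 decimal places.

11.82 psu

Neutral buoyancy requires −α(T_deep − T_surf) + β(S_deep − S_surf′) = 0.
S_surf′ = S_deep − (α/β)·ΔT = 19.08 − (1.8 × 10⁻⁴/7.3 × 10⁻⁴)·(+2.5) = 18.4636 psu.
Increase required: 18.4636 − 6.64 = 11.8236 psu.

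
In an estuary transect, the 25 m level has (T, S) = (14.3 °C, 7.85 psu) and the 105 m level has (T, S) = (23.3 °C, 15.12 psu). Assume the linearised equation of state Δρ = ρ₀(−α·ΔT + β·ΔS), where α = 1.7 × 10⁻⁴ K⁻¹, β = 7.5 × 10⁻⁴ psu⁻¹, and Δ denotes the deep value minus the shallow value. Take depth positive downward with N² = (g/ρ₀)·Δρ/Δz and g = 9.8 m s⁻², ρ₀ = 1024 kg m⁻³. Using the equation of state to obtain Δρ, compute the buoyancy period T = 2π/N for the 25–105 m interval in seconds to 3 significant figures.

ΔT = +9.0 K, ΔS = +7.27 psu (deep − shallow).
Δρ/ρ₀ = −αΔT + βΔS = -1.53 × 10⁻³ + 5.4525 × 10⁻³ = 3.9225 × 10⁻³, so Δρ ≈ 4.017 kg m⁻³.
N² = (g/ρ₀)·Δρ/Δz = g·(Δρ/ρ₀)/Δz = 9.8 × 3.9225 × 10⁻³ / 80 = 4.8051 × 10⁻⁴ s⁻².
N = √(4.8051 × 10⁻⁴) = 0.021921 rad s⁻¹ → T = 2π/N = 286.63 s ≈ 287 s.

287 s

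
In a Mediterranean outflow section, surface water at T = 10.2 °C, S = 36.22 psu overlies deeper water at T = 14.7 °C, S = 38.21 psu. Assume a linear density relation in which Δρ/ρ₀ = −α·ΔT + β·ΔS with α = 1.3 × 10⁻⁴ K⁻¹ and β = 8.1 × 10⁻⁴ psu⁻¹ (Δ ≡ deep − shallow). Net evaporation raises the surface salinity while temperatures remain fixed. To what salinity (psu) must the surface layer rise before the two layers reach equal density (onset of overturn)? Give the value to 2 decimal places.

Neutral buoyancy requires −α(T_deep − T_surf) + β(S_deep − S_surf′) = 0.
S_surf′ = S_deep − (α/β)·ΔT = 38.21 − (1.3 × 10⁻⁴/8.1 × 10⁻⁴)·(+4.5) = 37.4878 psu.
Increase required: 37.4878 − 36.22 = 1.2678 psu.

37.49 psu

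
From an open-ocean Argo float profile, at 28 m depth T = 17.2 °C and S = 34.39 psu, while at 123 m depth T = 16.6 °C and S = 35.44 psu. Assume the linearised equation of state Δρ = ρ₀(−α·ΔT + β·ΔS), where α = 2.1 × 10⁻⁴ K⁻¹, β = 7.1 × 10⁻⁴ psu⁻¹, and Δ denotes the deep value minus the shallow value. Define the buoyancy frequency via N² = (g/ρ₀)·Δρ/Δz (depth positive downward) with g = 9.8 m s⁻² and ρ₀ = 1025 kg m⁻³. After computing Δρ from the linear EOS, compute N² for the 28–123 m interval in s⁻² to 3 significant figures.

ΔT = -0.6 K, ΔS = +1.05 psu (deep − shallow).
Δρ/ρ₀ = −αΔT + βΔS = 1.26 × 10⁻⁴ + 7.455 × 10⁻⁴ = 8.715 × 10⁻⁴, so Δρ ≈ 0.8933 kg m⁻³.
N² = (g/ρ₀)·Δρ/Δz = g·(Δρ/ρ₀)/Δz = 9.8 × 8.715 × 10⁻⁴ / 95 = 8.9902 × 10⁻⁵ s⁻² ≈ 8.99 × 10⁻⁵ s⁻².

8.99 × 10⁻⁵ s⁻²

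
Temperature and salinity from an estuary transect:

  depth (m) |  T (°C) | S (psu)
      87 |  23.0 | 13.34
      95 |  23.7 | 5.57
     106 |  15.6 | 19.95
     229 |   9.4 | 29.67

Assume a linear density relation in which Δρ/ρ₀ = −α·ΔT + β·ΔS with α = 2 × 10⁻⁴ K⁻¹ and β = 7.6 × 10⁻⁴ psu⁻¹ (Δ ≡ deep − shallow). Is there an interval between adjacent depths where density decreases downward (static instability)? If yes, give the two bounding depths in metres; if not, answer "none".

Evaluate Δρ/ρ₀ = −αΔT + βΔS across each adjacent pair:
  87–95 m: −αΔT+βΔS = −(2 × 10⁻⁴)(+0.7)+(7.6 × 10⁻⁴)(-7.77) = -6.0 × 10⁻³ → UNSTABLE
  95–106 m: −αΔT+βΔS = −(2 × 10⁻⁴)(-8.1)+(7.6 × 10⁻⁴)(+14.38) = 0.013 → stable
  106–229 m: −αΔT+βΔS = −(2 × 10⁻⁴)(-6.2)+(7.6 × 10⁻⁴)(+9.72) = 8.6 × 10⁻³ → stable
The 87–95 m interval has Δρ < 0: lighter water underlies denser water.

87–95 m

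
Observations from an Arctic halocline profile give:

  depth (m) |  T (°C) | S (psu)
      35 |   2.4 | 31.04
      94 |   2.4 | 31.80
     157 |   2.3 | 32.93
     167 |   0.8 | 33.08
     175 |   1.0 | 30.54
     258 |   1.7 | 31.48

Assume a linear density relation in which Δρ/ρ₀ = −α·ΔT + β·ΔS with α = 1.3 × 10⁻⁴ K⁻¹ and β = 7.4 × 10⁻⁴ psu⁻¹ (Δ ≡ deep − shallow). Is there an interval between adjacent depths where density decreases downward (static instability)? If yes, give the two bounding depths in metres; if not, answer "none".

167–175 m

Evaluate Δρ/ρ₀ = −αΔT + βΔS across each adjacent pair:
  35–94 m: −αΔT+βΔS = −(1.3 × 10⁻⁴)(+0.0)+(7.4 × 10⁻⁴)(+0.76) = 5.6 × 10⁻⁴ → stable
  94–157 m: −αΔT+βΔS = −(1.3 × 10⁻⁴)(-0.1)+(7.4 × 10⁻⁴)(+1.13) = 8.5 × 10⁻⁴ → stable
  157–167 m: −αΔT+βΔS = −(1.3 × 10⁻⁴)(-1.5)+(7.4 × 10⁻⁴)(+0.15) = 3.1 × 10⁻⁴ → stable
  167–175 m: −αΔT+βΔS = −(1.3 × 10⁻⁴)(+0.2)+(7.4 × 10⁻⁴)(-2.54) = -1.9 × 10⁻³ → UNSTABLE
  175–258 m: −αΔT+βΔS = −(1.3 × 10⁻⁴)(+0.7)+(7.4 × 10⁻⁴)(+0.94) = 6.0 × 10⁻⁴ → stable
The 167–175 m interval has Δρ < 0: lighter water underlies denser water.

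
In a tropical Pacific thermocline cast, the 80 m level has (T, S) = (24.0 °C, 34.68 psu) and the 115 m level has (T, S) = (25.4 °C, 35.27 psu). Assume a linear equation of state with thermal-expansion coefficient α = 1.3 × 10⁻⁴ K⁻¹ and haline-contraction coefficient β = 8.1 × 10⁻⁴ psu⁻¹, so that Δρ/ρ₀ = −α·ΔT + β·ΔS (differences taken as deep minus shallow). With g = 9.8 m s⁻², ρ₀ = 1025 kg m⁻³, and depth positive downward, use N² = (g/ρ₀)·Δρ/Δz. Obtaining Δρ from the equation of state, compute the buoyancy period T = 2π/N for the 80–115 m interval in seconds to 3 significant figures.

ΔT = +1.4 K, ΔS = +0.59 psu (deep − shallow).
Δρ/ρ₀ = −αΔT + βΔS = -1.82 × 10⁻⁴ + 4.779 × 10⁻⁴ = 2.959 × 10⁻⁴, so Δρ ≈ 0.3033 kg m⁻³.
N² = (g/ρ₀)·Δρ/Δz = g·(Δρ/ρ₀)/Δz = 9.8 × 2.959 × 10⁻⁴ / 35 = 8.2852 × 10⁻⁵ s⁻².
N = √(8.2852 × 10⁻⁵) = 9.1023 × 10⁻³ rad s⁻¹ → T = 2π/N = 690.29 s ≈ 690 s.

690 s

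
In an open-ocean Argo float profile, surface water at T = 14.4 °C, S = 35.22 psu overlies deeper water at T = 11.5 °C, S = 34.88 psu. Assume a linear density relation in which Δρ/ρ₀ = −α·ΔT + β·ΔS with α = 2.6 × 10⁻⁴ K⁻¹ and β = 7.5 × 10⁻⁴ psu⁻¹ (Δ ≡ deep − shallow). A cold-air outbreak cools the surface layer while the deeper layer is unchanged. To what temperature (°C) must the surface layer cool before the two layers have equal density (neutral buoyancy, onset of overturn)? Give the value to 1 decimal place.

Neutral buoyancy requires Δρ = 0, i.e. −α(T_deep − T_surf′) + β(S_deep − S_surf) = 0.
T_surf′ = T_deep − (β/α)·ΔS = 11.5 − (7.5 × 10⁻⁴/2.6 × 10⁻⁴)·(-0.34) = 12.481 °C.
Cooling required: 14.4 − (12.481) = 1.919 °C.

12.5 °C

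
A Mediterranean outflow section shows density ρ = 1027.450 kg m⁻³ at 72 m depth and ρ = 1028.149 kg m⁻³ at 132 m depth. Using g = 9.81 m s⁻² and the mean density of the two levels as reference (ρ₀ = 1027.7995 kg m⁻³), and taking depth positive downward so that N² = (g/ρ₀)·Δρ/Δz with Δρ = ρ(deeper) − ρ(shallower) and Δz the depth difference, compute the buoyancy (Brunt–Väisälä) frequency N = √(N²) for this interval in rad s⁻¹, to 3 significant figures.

0.0105 rad s⁻¹

Δρ = 1028.149 − 1027.450 = 0.699 kg m⁻³ over Δz = 132 − 72 = 60 m.
N² = (9.81/1027.7995) × (0.699/60) = 1.1120 × 10⁻⁴ s⁻².
N = √(1.1120 × 10⁻⁴) = 0.010545 rad s⁻¹ ≈ 0.0105 rad s⁻¹.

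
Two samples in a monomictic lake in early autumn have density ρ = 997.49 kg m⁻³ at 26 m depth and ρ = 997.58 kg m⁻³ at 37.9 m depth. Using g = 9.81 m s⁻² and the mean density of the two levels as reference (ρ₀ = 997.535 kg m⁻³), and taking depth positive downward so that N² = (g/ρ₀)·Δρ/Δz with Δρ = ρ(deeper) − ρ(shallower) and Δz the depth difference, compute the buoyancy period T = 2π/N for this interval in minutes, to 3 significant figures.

Δρ = 997.58 − 997.49 = 0.09 kg m⁻³ over Δz = 37.9 − 26 = 11.9 m.
N² = (9.81/997.535) × (0.09/11.9) = 7.4377 × 10⁻⁵ s⁻².
N = √(7.4377 × 10⁻⁵) = 8.6242 × 10⁻³ rad s⁻¹, so T = 2π/N = 728.55 s = 12.143 min ≈ 12.1 min.
Since Δρ > 0 the layer is stably stratified.

12.1 min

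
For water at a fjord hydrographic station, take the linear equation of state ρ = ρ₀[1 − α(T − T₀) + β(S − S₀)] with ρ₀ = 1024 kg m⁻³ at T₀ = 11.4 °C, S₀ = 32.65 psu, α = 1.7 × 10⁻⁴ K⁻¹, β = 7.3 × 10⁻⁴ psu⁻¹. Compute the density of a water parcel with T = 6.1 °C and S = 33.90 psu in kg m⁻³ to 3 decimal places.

T − T₀ = -5.3 K, S − S₀ = +1.25 psu.
Bracket = 1 − α·(-5.3) + β·(+1.25) = 1 + (1.8135 × 10⁻³) = 1.0018135.
ρ = 1024 × 1.0018135 = 1025.857 kg m⁻³.

1025.857 kg m⁻³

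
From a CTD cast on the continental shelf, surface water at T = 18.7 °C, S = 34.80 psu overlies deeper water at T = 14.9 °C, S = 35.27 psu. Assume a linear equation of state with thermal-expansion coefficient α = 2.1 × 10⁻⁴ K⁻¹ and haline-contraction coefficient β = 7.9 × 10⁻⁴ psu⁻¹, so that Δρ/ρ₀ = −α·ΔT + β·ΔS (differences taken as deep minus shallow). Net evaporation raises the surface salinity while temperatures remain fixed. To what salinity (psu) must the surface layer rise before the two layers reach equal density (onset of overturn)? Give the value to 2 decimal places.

36.28 psu

Neutral buoyancy requires −α(T_deep − T_surf) + β(S_deep − S_surf′) = 0.
S_surf′ = S_deep − (α/β)·ΔT = 35.27 − (2.1 × 10⁻⁴/7.9 × 10⁻⁴)·(-3.8) = 36.2801 psu.
Increase required: 36.2801 − 34.80 = 1.4801 psu.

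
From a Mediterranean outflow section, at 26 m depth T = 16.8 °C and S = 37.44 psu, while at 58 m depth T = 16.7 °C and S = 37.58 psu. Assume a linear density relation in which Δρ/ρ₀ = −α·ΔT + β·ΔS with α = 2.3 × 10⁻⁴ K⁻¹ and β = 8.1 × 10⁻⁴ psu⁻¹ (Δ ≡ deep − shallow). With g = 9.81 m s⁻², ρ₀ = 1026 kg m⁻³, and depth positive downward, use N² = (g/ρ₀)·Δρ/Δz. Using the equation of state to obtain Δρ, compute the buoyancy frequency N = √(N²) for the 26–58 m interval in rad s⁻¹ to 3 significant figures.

6.47 × 10⁻³ rad s⁻¹

ΔT = -0.1 K, ΔS = +0.14 psu (deep − shallow).
Δρ/ρ₀ = −αΔT + βΔS = 2.30 × 10⁻⁵ + 1.134 × 10⁻⁴ = 1.364 × 10⁻⁴, so Δρ ≈ 0.1399 kg m⁻³.
N² = (g/ρ₀)·Δρ/Δz = g·(Δρ/ρ₀)/Δz = 9.81 × 1.364 × 10⁻⁴ / 32 = 4.1815 × 10⁻⁵ s⁻².
N = √(4.1815 × 10⁻⁵) = 6.4665 × 10⁻³ rad s⁻¹ ≈ 6.47 × 10⁻³ rad s⁻¹.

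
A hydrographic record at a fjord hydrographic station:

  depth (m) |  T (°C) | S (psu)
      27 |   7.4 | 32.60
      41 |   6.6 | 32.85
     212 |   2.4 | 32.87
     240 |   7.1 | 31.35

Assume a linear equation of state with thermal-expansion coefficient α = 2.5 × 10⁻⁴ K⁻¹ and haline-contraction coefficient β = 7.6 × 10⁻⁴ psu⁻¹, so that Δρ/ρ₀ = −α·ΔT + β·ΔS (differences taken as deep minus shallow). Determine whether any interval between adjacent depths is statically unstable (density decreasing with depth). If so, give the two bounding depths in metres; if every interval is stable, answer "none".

Evaluate Δρ/ρ₀ = −αΔT + βΔS across each adjacent pair:
  27–41 m: −αΔT+βΔS = −(2.5 × 10⁻⁴)(-0.8)+(7.6 × 10⁻⁴)(+0.25) = 3.9 × 10⁻⁴ → stable
  41–212 m: −αΔT+βΔS = −(2.5 × 10⁻⁴)(-4.2)+(7.6 × 10⁻⁴)(+0.02) = 1.1 × 10⁻³ → stable
  212–240 m: −αΔT+βΔS = −(2.5 × 10⁻⁴)(+4.7)+(7.6 × 10⁻⁴)(-1.52) = -2.3 × 10⁻³ → UNSTABLE
The 212–240 m interval has Δρ < 0: lighter water underlies denser water.

212–240 m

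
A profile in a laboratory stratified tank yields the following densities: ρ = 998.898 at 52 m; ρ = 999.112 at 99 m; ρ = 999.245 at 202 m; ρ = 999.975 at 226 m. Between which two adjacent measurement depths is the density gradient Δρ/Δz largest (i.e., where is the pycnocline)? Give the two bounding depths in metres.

202–226 m

Compute the density gradient over each adjacent pair:
  52–99 m: Δρ/Δz = 0.214/47 = 4.6 × 10⁻³ kg m⁻⁴
  99–202 m: Δρ/Δz = 0.133/103 = 1.3 × 10⁻³ kg m⁻⁴
  202–226 m: Δρ/Δz = 0.730/24 = 0.030 kg m⁻⁴
The largest gradient is in the 202–226 m interval — the pycnocline.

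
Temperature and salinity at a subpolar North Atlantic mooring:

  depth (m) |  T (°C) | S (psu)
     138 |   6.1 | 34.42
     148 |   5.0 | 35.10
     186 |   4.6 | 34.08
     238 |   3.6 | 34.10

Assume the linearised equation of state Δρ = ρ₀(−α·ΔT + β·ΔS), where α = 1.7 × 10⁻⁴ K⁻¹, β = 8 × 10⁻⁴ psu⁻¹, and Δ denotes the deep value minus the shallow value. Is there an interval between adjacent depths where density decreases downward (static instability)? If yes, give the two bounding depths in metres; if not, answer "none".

148–186 m

Evaluate Δρ/ρ₀ = −αΔT + βΔS across each adjacent pair:
  138–148 m: −αΔT+βΔS = −(1.7 × 10⁻⁴)(-1.1)+(8 × 10⁻⁴)(+0.68) = 7.3 × 10⁻⁴ → stable
  148–186 m: −αΔT+βΔS = −(1.7 × 10⁻⁴)(-0.4)+(8 × 10⁻⁴)(-1.02) = -7.5 × 10⁻⁴ → UNSTABLE
  186–238 m: −αΔT+βΔS = −(1.7 × 10⁻⁴)(-1.0)+(8 × 10⁻⁴)(+0.02) = 1.9 × 10⁻⁴ → stable
The 148–186 m interval has Δρ < 0: lighter water underlies denser water.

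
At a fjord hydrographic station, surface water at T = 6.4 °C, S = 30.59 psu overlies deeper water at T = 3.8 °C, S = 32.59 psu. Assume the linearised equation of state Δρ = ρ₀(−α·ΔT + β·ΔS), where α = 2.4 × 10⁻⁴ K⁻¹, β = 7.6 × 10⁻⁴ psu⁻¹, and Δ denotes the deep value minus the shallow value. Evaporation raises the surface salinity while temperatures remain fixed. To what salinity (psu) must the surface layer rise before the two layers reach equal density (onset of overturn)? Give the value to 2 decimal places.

33.41 psu

Neutral buoyancy requires −α(T_deep − T_surf) + β(S_deep − S_surf′) = 0.
S_surf′ = S_deep − (α/β)·ΔT = 32.59 − (2.4 × 10⁻⁴/7.6 × 10⁻⁴)·(-2.6) = 33.4111 psu.
Increase required: 33.4111 − 30.59 = 2.8211 psu.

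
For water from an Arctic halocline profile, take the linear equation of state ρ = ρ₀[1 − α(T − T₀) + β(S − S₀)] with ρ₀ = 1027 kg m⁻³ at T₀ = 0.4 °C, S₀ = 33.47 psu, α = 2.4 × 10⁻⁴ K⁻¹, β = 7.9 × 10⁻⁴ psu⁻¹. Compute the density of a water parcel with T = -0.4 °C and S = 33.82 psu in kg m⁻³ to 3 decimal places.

T − T₀ = -0.8 K, S − S₀ = +0.35 psu.
Bracket = 1 − α·(-0.8) + β·(+0.35) = 1 + (4.685 × 10⁻⁴) = 1.0004685.
ρ = 1027 × 1.0004685 = 1027.481 kg m⁻³.

1027.481 kg m⁻³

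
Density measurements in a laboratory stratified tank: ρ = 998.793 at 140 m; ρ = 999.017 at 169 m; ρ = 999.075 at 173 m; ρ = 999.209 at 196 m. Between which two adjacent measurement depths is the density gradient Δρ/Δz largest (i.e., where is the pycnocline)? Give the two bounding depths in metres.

169–173 m

Compute the density gradient over each adjacent pair:
  140–169 m: Δρ/Δz = 0.224/29 = 7.7 × 10⁻³ kg m⁻⁴
  169–173 m: Δρ/Δz = 0.058/4 = 0.015 kg m⁻⁴
  173–196 m: Δρ/Δz = 0.134/23 = 5.8 × 10⁻³ kg m⁻⁴
The largest gradient is in the 169–173 m interval — the pycnocline.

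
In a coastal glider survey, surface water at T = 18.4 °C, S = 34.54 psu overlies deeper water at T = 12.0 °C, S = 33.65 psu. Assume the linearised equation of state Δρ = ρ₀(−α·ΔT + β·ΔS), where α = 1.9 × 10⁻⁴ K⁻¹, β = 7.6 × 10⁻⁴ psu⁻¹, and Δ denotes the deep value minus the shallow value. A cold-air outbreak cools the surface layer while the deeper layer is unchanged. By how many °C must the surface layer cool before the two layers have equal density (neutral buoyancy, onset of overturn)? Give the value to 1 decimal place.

2.8 °C

Neutral buoyancy requires Δρ = 0, i.e. −α(T_deep − T_surf′) + β(S_deep − S_surf) = 0.
T_surf′ = T_deep − (β/α)·ΔS = 12.0 − (7.6 × 10⁻⁴/1.9 × 10⁻⁴)·(-0.89) = 15.560 °C.
Cooling required: 18.4 − (15.560) = 2.840 °C.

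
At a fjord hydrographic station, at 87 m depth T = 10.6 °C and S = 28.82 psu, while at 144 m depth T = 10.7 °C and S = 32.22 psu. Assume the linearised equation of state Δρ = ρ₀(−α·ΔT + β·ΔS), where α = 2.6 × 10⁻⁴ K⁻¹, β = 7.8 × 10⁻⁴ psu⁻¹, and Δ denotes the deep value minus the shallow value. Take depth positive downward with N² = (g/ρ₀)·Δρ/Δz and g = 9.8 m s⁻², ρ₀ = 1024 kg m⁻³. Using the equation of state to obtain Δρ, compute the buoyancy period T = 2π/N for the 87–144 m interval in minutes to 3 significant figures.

4.93 min

ΔT = +0.1 K, ΔS = +3.40 psu (deep − shallow).
Δρ/ρ₀ = −αΔT + βΔS = -2.60 × 10⁻⁵ + 2.652 × 10⁻³ = 2.626 × 10⁻³, so Δρ ≈ 2.689 kg m⁻³.
N² = (g/ρ₀)·Δρ/Δz = g·(Δρ/ρ₀)/Δz = 9.8 × 2.626 × 10⁻³ / 57 = 4.5149 × 10⁻⁴ s⁻².
N = √(4.5149 × 10⁻⁴) = 0.021248 rad s⁻¹ → T = 2π/N = 295.71 s = 4.9285 min ≈ 4.93 min.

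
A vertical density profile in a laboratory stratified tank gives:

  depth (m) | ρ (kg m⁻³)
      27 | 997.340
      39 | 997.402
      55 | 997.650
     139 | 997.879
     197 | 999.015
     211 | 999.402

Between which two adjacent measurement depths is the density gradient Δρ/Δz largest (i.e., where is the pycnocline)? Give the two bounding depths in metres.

197–211 m

Compute the density gradient over each adjacent pair:
  27–39 m: Δρ/Δz = 0.062/12 = 5.2 × 10⁻³ kg m⁻⁴
  39–55 m: Δρ/Δz = 0.248/16 = 0.015 kg m⁻⁴
  55–139 m: Δρ/Δz = 0.229/84 = 2.7 × 10⁻³ kg m⁻⁴
  139–197 m: Δρ/Δz = 1.136/58 = 0.020 kg m⁻⁴
  197–211 m: Δρ/Δz = 0.387/14 = 0.028 kg m⁻⁴
The largest gradient is in the 197–211 m interval — the pycnocline.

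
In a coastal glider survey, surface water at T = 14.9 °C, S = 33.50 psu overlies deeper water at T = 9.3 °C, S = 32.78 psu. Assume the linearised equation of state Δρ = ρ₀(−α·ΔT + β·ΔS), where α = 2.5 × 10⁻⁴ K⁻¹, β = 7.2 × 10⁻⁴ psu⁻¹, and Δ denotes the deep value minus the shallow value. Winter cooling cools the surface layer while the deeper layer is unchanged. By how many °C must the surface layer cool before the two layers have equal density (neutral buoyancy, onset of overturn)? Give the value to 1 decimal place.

3.5 °C

Neutral buoyancy requires Δρ = 0, i.e. −α(T_deep − T_surf′) + β(S_deep − S_surf) = 0.
T_surf′ = T_deep − (β/α)·ΔS = 9.3 − (7.2 × 10⁻⁴/2.5 × 10⁻⁴)·(-0.72) = 11.374 °C.
Cooling required: 14.9 − (11.374) = 3.526 °C.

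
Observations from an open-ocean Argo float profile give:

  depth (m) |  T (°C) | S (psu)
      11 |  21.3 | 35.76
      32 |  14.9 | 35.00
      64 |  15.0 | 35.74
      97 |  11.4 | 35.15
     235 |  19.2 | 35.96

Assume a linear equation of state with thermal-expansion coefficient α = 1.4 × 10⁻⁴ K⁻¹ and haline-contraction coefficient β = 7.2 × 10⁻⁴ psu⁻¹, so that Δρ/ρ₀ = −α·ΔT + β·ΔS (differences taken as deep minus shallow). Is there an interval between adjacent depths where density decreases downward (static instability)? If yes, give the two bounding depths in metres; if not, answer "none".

Evaluate Δρ/ρ₀ = −αΔT + βΔS across each adjacent pair:
  11–32 m: −αΔT+βΔS = −(1.4 × 10⁻⁴)(-6.4)+(7.2 × 10⁻⁴)(-0.76) = 3.5 × 10⁻⁴ → stable
  32–64 m: −αΔT+βΔS = −(1.4 × 10⁻⁴)(+0.1)+(7.2 × 10⁻⁴)(+0.74) = 5.2 × 10⁻⁴ → stable
  64–97 m: −αΔT+βΔS = −(1.4 × 10⁻⁴)(-3.6)+(7.2 × 10⁻⁴)(-0.59) = 7.9 × 10⁻⁵ → stable
  97–235 m: −αΔT+βΔS = −(1.4 × 10⁻⁴)(+7.8)+(7.2 × 10⁻⁴)(+0.81) = -5.1 × 10⁻⁴ → UNSTABLE
The 97–235 m interval has Δρ < 0: lighter water underlies denser water.

97–235 m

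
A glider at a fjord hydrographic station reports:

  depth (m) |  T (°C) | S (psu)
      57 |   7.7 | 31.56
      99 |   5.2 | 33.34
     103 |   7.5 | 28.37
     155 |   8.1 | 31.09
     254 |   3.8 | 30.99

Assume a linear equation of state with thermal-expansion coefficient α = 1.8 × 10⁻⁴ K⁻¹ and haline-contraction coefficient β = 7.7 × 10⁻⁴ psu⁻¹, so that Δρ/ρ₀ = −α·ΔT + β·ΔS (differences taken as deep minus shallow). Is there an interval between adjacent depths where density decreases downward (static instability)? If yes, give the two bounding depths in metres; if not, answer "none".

Evaluate Δρ/ρ₀ = −αΔT + βΔS across each adjacent pair:
  57–99 m: −αΔT+βΔS = −(1.8 × 10⁻⁴)(-2.5)+(7.7 × 10⁻⁴)(+1.78) = 1.8 × 10⁻³ → stable
  99–103 m: −αΔT+βΔS = −(1.8 × 10⁻⁴)(+2.3)+(7.7 × 10⁻⁴)(-4.97) = -4.2 × 10⁻³ → UNSTABLE
  103–155 m: −αΔT+βΔS = −(1.8 × 10⁻⁴)(+0.6)+(7.7 × 10⁻⁴)(+2.72) = 2.0 × 10⁻³ → stable
  155–254 m: −αΔT+βΔS = −(1.8 × 10⁻⁴)(-4.3)+(7.7 × 10⁻⁴)(-0.10) = 7.0 × 10⁻⁴ → stable
The 99–103 m interval has Δρ < 0: lighter water underlies denser water.

99–103 m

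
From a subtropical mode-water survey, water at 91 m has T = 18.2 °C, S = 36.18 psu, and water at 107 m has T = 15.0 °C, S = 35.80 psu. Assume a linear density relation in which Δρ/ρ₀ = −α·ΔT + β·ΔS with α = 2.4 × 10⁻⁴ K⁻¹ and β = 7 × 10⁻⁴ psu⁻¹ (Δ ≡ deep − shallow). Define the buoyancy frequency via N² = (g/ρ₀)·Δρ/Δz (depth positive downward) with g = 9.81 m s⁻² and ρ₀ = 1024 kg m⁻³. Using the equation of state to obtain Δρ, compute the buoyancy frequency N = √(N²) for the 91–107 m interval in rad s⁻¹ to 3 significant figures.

ΔT = -3.2 K, ΔS = -0.38 psu (deep − shallow).
Δρ/ρ₀ = −αΔT + βΔS = 7.68 × 10⁻⁴ − 2.66 × 10⁻⁴ = 5.02 × 10⁻⁴, so Δρ ≈ 0.5140 kg m⁻³.
N² = (g/ρ₀)·Δρ/Δz = g·(Δρ/ρ₀)/Δz = 9.81 × 5.02 × 10⁻⁴ / 16 = 3.0779 × 10⁻⁴ s⁻².
N = √(3.0779 × 10⁻⁴) = 0.017544 rad s⁻¹ ≈ 0.0175 rad s⁻¹.

0.0175 rad s⁻¹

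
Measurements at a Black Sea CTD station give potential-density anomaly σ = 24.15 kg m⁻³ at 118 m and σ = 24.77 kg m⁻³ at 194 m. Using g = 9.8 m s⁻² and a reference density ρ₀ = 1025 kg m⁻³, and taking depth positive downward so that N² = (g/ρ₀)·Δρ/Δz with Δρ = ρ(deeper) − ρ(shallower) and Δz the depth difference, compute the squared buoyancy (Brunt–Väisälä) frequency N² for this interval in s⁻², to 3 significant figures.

7.80 × 10⁻⁵ s⁻²

Δρ = 1024.77 − 1024.15 = 0.62 kg m⁻³ over Δz = 194 − 118 = 76 m.
N² = (9.8/1025) × (0.62/76) = 7.7997 × 10⁻⁵ s⁻² ≈ 7.80 × 10⁻⁵ s⁻².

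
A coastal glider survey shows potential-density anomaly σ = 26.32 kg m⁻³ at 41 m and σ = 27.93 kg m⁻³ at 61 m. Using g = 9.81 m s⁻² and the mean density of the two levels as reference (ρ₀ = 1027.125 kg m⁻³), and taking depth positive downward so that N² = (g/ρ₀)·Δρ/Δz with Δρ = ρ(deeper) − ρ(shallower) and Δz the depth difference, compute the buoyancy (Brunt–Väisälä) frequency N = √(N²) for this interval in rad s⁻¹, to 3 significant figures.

0.0277 rad s⁻¹

Δρ = 1027.93 − 1026.32 = 1.61 kg m⁻³ over Δz = 61 − 41 = 20 m.
N² = (9.81/1027.125) × (1.61/20) = 7.6885 × 10⁻⁴ s⁻².
N = √(7.6885 × 10⁻⁴) = 0.027728 rad s⁻¹ ≈ 0.0277 rad s⁻¹.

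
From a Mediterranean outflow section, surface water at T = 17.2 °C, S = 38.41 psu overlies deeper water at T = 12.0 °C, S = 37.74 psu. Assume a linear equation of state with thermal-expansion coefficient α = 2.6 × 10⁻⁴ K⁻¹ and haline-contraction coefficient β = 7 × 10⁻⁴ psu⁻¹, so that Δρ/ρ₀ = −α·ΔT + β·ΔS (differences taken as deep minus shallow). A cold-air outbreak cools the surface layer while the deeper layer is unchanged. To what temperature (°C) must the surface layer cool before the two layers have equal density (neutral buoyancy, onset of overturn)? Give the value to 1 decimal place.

13.8 °C

Neutral buoyancy requires Δρ = 0, i.e. −α(T_deep − T_surf′) + β(S_deep − S_surf) = 0.
T_surf′ = T_deep − (β/α)·ΔS = 12.0 − (7 × 10⁻⁴/2.6 × 10⁻⁴)·(-0.67) = 13.804 °C.
Cooling required: 17.2 − (13.804) = 3.396 °C.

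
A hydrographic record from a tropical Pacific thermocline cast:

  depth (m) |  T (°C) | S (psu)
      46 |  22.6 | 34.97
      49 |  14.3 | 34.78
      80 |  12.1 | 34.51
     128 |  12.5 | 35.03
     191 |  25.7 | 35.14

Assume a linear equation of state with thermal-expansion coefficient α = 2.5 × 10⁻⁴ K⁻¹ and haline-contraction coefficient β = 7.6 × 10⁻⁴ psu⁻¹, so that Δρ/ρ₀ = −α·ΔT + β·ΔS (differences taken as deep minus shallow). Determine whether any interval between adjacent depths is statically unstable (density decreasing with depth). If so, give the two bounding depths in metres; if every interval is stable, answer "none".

Evaluate Δρ/ρ₀ = −αΔT + βΔS across each adjacent pair:
  46–49 m: −αΔT+βΔS = −(2.5 × 10⁻⁴)(-8.3)+(7.6 × 10⁻⁴)(-0.19) = 1.9 × 10⁻³ → stable
  49–80 m: −αΔT+βΔS = −(2.5 × 10⁻⁴)(-2.2)+(7.6 × 10⁻⁴)(-0.27) = 3.4 × 10⁻⁴ → stable
  80–128 m: −αΔT+βΔS = −(2.5 × 10⁻⁴)(+0.4)+(7.6 × 10⁻⁴)(+0.52) = 3.0 × 10⁻⁴ → stable
  128–191 m: −αΔT+βΔS = −(2.5 × 10⁻⁴)(+13.2)+(7.6 × 10⁻⁴)(+0.11) = -3.2 × 10⁻³ → UNSTABLE
The 128–191 m interval has Δρ < 0: lighter water underlies denser water.

128–191 m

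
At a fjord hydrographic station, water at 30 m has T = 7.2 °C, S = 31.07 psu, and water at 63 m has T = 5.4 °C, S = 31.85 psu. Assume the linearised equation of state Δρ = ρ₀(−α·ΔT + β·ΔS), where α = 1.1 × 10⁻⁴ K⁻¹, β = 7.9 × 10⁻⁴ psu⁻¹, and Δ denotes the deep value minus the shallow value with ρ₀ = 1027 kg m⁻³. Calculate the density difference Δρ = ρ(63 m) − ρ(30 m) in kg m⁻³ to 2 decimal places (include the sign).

ΔT = -1.8 K, ΔS = +0.78 psu (deep − shallow).
Δρ/ρ₀ = −(1.1 × 10⁻⁴)(-1.8) + (7.9 × 10⁻⁴)(+0.78) = 8.142 × 10⁻⁴.
Δρ = 1027 × (8.142 × 10⁻⁴) = +0.84 kg m⁻³.
Positive Δρ: denser below, stable.

+0.84 kg m⁻³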